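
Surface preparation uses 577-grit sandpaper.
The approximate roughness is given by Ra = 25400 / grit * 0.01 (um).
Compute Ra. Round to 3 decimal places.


Ra = 25400 / 577 * 0.01
= 254 / 577
= 0.440 um

0.440


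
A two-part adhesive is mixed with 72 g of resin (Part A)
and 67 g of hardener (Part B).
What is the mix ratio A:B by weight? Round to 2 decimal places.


Mix ratio = mass_A / mass_B
= 72 / 67
= 1.07

1.07


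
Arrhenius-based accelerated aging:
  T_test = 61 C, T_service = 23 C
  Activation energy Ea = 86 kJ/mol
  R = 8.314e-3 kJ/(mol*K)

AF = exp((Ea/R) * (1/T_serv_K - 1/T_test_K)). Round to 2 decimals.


T_test_K = 334.15, T_serv_K = 296.15
AF = exp((86/8.314e-3) * (1/296.15 - 1/334.15))
= 53.10

53.10


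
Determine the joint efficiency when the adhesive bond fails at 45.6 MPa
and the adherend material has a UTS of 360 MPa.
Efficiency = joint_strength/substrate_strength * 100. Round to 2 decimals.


Joint efficiency = 45.6 / 360 * 100
= 12.67%

12.67


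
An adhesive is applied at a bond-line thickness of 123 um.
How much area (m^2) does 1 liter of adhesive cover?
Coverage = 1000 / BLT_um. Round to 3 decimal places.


Coverage = 1000 / 123 = 8.130 m^2

8.130


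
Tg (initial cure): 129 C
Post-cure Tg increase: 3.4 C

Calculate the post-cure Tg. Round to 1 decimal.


Post-cure Tg = 129 + 3.4 = 132.4 C

132.4


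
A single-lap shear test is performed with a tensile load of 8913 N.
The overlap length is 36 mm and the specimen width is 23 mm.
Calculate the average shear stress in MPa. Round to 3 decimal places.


Shear stress = F / (overlap * width)
= 8913 / (36 * 23)
= 8913 / 828
= 10.764 MPa

10.764


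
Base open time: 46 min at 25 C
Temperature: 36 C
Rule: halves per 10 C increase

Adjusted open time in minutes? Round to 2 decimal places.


Acceleration = 2^((36-25)/10) = 2.1435
Open time = 46 / 2.1435 = 21.46 min

21.46


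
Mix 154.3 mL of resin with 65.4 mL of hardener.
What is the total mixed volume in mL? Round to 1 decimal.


Total = 154.3 + 65.4 = 219.7 mL

219.7


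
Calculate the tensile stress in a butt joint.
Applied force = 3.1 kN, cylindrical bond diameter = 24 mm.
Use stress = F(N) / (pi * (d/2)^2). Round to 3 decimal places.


A = pi * 12.0^2 = 452.3893 mm^2
sigma = 3100.0 / 452.3893 = 6.853 MPa

6.853


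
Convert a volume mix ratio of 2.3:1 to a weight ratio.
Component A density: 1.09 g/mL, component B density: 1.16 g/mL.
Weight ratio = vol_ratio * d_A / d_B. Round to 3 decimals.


= 2.3 * 1.09 / 1.16 = 2.161

2.161


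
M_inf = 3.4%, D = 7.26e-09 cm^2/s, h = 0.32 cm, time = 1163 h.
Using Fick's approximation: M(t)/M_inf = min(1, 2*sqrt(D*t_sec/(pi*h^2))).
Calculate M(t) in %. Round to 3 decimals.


t = 4186800 s
ratio = min(1, 2*sqrt(7.26e-09*4186800/(pi*0.1024)))
= 0.614773
M(t) = 3.4 * 0.614773 = 2.090%

2.090


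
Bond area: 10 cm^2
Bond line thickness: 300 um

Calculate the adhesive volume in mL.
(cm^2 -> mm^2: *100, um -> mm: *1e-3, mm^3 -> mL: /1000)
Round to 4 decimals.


V = 10*100 * 300*1e-3 / 1000
= 0.3000 mL

0.3000


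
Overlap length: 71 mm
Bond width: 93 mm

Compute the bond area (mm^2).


Bond area = 71 * 93 = 6603 mm^2

6603


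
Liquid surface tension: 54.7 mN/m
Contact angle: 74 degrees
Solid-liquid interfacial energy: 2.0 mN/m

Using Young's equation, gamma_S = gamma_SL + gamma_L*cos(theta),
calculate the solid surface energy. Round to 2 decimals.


gamma_S = 2.0 + 54.7 * cos(74)
= 17.08 mN/m

17.08


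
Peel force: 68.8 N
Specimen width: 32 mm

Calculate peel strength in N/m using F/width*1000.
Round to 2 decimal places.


Peel strength = 68.8 / 32 * 1000 = 2150.00 N/m

2150.00


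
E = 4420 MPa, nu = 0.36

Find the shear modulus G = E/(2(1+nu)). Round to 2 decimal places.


G = 4420 / (2 * 1.36)
= 1625.00 MPa

1625.00


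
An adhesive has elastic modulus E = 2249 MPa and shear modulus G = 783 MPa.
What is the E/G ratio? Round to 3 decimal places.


E/G = 2249 / 783 = 2.872

2.872


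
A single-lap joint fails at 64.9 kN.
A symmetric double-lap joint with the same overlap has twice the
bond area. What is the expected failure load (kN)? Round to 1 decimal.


Double-lap load = 2 * 64.9 = 129.8 kN

129.8


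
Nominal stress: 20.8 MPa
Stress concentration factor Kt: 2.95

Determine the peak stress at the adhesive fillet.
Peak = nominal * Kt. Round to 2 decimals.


Peak stress = 20.8 * 2.95
= 61.36 MPa

61.36


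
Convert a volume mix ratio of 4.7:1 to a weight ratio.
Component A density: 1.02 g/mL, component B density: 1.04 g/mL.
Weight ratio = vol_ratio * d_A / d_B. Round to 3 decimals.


= 4.7 * 1.02 / 1.04 = 4.610

4.610


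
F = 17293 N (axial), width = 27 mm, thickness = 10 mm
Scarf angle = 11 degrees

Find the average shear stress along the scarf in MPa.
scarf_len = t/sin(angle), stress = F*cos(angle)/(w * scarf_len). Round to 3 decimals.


scarf_len = 10/sin(11 deg) = 52.4084
cos(11 deg) = 0.981627
stress = 17293*0.981627/(27*52.4084) = 11.996 MPa

11.996


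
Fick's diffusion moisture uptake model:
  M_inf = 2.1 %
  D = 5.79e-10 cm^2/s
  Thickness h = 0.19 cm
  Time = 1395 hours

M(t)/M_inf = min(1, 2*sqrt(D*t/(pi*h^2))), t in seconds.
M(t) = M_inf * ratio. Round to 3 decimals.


t_sec = 1395 * 3600 = 5022000
ratio = 2*sqrt(5.79e-10*5022000/(pi*0.19^2))
= min(1, 0.320243)
= 0.320243
M(t) = 2.1 * 0.320243 = 0.673 %

0.673


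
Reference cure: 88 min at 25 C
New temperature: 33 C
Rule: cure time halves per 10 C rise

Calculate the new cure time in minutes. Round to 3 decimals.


factor = 2^((33-25)/10) = 1.7411
t_new = 88 / 1.7411 = 50.543 min

50.543


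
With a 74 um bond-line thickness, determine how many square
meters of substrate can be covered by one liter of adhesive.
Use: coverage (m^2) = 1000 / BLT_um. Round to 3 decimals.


Coverage = 1000 / 74 = 13.514 m^2

13.514


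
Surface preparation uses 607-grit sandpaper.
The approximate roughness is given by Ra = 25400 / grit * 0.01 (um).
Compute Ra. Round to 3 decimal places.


Ra = 25400 / 607 * 0.01
= 254 / 607
= 0.418 um

0.418


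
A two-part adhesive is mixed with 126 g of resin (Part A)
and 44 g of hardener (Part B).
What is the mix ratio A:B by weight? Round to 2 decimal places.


Mix ratio = mass_A / mass_B
= 126 / 44
= 2.86

2.86


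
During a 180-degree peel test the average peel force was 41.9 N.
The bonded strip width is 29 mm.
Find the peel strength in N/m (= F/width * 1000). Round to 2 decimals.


Peel strength = F/width * 1000
= 41.9 / 29 * 1000
= 1444.83 N/m

1444.83


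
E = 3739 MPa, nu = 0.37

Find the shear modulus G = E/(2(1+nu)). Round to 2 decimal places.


G = 3739 / (2 * 1.37)
= 1364.60 MPa

1364.60


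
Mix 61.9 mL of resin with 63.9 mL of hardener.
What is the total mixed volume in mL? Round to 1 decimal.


Total = 61.9 + 63.9 = 125.8 mL

125.8


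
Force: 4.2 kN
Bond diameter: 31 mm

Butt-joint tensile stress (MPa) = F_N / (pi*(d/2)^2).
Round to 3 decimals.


F_N = 4.2 * 1000 = 4200.0 N
A = pi*(15.5)^2 = 754.7676 mm^2
stress = 4200.0 / 754.7676 = 5.565 MPa

5.565


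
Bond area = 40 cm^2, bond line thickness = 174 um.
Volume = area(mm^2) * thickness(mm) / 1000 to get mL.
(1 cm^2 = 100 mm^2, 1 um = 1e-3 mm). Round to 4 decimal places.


area_mm2 = 40 * 100 = 4000
blt_mm = 174 * 1e-3 = 0.174
vol_mm3 = 4000 * 0.174 = 696.0
vol_mL = 696.0 / 1000 = 0.6960 mL

0.6960


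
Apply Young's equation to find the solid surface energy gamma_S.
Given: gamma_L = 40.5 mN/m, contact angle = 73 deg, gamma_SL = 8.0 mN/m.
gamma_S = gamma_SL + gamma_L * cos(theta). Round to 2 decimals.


theta_rad = 73 * pi/180 = 1.274090
gamma_S = 8.0 + 40.5 * cos(1.274090)
= 19.84 mN/m

19.84


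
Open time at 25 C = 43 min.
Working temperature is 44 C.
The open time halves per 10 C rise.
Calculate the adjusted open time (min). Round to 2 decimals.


factor = 2^((44 - 25) / 10) = 3.7321
ot = 43 / 3.7321 = 11.52 min

11.52


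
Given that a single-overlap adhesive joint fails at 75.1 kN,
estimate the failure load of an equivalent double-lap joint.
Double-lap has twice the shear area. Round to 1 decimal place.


Double-lap factor = 2
Expected load = 75.1 * 2 = 150.2 kN

150.2


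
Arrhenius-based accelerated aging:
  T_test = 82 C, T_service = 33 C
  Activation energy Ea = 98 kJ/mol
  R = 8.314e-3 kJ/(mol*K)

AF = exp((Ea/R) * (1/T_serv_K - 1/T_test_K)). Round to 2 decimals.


T_test_K = 355.15, T_serv_K = 306.15
AF = exp((98/8.314e-3) * (1/306.15 - 1/355.15))
= 202.78

202.78


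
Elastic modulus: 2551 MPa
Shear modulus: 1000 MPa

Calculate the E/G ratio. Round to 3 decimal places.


E / G = 2551 / 1000 = 2.551

2.551


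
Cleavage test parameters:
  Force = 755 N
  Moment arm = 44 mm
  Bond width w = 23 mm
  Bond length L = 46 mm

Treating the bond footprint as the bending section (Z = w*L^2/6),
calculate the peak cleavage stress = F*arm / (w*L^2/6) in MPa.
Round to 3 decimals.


M = 755 * 44 = 33220 N*mm
Z = 23 * 46^2 / 6 = 48668 / 6 mm^3
sigma = M / Z = 6 * 33220 / 48668 = 199320 / 48668
= 4.096 MPa

4.096


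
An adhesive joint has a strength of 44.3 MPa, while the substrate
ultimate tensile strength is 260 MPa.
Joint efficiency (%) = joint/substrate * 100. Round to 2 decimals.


Efficiency = 44.3 / 260 * 100
= 17.04%

17.04


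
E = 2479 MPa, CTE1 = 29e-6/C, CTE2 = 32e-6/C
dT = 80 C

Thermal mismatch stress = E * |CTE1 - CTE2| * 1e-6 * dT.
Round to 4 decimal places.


= 2479 * 3e-6 * 80
= 0.5950 MPa

0.5950


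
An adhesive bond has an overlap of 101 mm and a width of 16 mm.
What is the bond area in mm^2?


Bond area = overlap * width
= 101 * 16
= 1616 mm^2

1616


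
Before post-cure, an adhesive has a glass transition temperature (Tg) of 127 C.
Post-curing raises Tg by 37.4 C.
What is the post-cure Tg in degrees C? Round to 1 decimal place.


Tg_post = Tg_base + delta_Tg
= 127 + 37.4
= 164.4 C

164.4


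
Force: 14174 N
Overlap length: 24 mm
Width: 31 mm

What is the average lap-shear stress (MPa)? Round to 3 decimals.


Average shear stress = F / (overlap * width)
= 14174 / (24 * 31)
= 19.051 MPa

19.051


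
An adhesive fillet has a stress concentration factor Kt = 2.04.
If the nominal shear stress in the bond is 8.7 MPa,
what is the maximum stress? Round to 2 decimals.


Max stress = 8.7 * 2.04 = 17.75 MPa

17.75


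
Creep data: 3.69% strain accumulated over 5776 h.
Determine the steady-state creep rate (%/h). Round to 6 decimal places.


Rate = 3.69 / 5776 = 0.000639 %/h

0.000639


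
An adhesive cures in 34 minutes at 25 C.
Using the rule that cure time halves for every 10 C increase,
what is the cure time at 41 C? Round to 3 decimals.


Factor = 2^((41 - 25) / 10) = 3.0314
Cure time = 34 / 3.0314
= 11.216 minutes

11.216


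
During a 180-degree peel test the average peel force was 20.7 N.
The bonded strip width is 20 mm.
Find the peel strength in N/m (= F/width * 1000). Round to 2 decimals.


Peel strength = F/width * 1000
= 20.7 / 20 * 1000
= 1035.00 N/m

1035.00


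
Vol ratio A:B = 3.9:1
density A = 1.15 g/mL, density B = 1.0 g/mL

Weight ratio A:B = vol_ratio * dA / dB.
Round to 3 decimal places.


Weight ratio = 3.9 * 1.15 / 1.0
= 4.485

4.485


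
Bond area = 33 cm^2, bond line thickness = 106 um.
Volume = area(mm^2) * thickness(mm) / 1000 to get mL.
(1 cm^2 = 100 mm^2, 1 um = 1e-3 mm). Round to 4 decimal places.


area_mm2 = 33 * 100 = 3300
blt_mm = 106 * 1e-3 = 0.106
vol_mm3 = 3300 * 0.106 = 349.8
vol_mL = 349.8 / 1000 = 0.3498 mL

0.3498


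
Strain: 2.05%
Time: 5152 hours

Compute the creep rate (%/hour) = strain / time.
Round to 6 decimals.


Creep rate = 2.05 / 5152
= 0.000398 %/h

0.000398


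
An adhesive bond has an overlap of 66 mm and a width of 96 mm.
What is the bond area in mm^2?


Bond area = overlap * width
= 66 * 96
= 6336 mm^2

6336


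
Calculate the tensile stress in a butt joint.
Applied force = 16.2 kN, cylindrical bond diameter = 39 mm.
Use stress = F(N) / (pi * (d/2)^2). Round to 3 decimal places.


A = pi * 19.5^2 = 1194.5906 mm^2
sigma = 16200.0 / 1194.5906 = 13.561 MPa

13.561


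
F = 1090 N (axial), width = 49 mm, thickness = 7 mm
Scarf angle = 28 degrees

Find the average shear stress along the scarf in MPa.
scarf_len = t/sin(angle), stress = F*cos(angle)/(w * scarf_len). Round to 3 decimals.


scarf_len = 7/sin(28 deg) = 14.9104
cos(28 deg) = 0.882948
stress = 1090*0.882948/(49*14.9104) = 1.317 MPa

1.317


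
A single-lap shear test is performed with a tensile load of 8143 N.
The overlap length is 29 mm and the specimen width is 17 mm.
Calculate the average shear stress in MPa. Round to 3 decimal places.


Shear stress = F / (overlap * width)
= 8143 / (29 * 17)
= 8143 / 493
= 16.517 MPa

16.517


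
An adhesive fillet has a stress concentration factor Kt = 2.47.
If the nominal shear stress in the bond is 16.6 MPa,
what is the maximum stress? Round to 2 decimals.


Max stress = 16.6 * 2.47 = 41.00 MPa

41.00


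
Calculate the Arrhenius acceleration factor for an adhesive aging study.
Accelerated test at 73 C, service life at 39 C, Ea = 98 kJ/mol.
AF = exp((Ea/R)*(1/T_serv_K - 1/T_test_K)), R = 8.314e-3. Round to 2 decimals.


T_test = 346.15 K, T_serv = 312.15 K
Ea/R = 98 / 0.008314 = 11787.35
AF = exp(11787.35 * (1/312.15 - 1/346.15))
= 40.82

40.82


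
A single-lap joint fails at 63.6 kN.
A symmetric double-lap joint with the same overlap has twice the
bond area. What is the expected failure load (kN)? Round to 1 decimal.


Double-lap load = 2 * 63.6 = 127.2 kN

127.2


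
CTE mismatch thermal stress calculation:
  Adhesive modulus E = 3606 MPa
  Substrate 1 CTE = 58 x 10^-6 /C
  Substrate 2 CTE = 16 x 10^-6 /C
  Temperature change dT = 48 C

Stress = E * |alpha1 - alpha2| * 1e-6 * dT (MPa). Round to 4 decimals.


delta_alpha = |58 - 16| = 42 x 10^-6/C
Stress = 3606 * 42e-6 * 48
= 7.2697 MPa

7.2697


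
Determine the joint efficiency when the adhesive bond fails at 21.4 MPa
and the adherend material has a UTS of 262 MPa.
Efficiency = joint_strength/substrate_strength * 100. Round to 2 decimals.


Joint efficiency = 21.4 / 262 * 100
= 8.17%

8.17


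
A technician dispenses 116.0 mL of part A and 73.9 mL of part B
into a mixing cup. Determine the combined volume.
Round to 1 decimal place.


Combined volume = 116.0 + 73.9
= 189.9 mL

189.9


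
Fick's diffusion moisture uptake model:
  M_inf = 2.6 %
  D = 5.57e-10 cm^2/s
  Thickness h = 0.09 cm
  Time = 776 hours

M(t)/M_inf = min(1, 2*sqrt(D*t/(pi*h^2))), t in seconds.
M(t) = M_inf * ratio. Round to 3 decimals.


t_sec = 776 * 3600 = 2793600
ratio = 2*sqrt(5.57e-10*2793600/(pi*0.09^2))
= min(1, 0.494564)
= 0.494564
M(t) = 2.6 * 0.494564 = 1.286 %

1.286


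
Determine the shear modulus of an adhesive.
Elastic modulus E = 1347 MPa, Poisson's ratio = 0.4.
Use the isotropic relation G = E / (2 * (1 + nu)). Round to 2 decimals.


G = 1347 / (2*(1+0.4)) = 1347 / 2.80
= 481.07 MPa

481.07


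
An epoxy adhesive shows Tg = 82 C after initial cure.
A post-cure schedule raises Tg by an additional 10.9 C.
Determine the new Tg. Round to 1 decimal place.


New Tg = 82 + 10.9
= 92.9 C

92.9


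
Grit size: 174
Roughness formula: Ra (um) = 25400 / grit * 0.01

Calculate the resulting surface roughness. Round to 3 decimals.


Ra = 25400 / 174 * 0.01
= 1.460 um

1.460


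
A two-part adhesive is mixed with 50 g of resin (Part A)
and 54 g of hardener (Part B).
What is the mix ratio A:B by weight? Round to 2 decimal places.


Mix ratio = mass_A / mass_B
= 50 / 54
= 0.93

0.93


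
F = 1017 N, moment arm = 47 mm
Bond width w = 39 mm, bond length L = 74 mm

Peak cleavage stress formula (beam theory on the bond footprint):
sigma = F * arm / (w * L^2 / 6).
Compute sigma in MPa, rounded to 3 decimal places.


sigma = (1017 * 47) / (39 * 5476 / 6)
= 47799 * 6 / 213564
= 286794 / 213564
= 1.343 MPa

1.343


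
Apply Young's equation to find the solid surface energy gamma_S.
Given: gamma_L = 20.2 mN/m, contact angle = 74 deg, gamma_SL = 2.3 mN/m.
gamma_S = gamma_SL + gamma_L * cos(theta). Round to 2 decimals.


theta_rad = 74 * pi/180 = 1.291544
gamma_S = 2.3 + 20.2 * cos(1.291544)
= 7.87 mN/m

7.87


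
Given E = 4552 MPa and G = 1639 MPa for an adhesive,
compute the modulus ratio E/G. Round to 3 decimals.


E/G ratio = 4552 / 1639 = 2.777

2.777


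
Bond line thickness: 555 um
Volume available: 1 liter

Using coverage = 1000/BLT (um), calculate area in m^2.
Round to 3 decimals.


1 L = 1e6 mm^3, thickness = 555 um = 0.555 mm
Area = 1e6 / 0.555 mm^2 = (1e6 / 0.555) / 1e6 m^2 = 1000 / 555 m^2
= 1.802 m^2

1.802


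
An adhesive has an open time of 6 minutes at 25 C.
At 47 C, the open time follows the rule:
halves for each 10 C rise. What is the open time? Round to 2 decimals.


Factor = 2^((47-25)/10) = 4.5948
Open time = 6 / 4.5948 = 1.31 min

1.31


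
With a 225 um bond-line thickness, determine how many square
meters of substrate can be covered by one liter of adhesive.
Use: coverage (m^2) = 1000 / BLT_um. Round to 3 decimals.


Coverage = 1000 / 225 = 4.444 m^2

4.444


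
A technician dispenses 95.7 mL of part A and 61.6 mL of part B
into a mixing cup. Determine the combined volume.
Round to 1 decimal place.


Combined volume = 95.7 + 61.6
= 157.3 mL

157.3


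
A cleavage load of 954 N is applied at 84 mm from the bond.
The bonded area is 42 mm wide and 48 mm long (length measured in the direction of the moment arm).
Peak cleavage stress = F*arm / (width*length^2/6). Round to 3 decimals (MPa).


Moment = 954 * 84 = 80136 N*mm
Section modulus = 42 * 2304 / 6 = 96768 / 6 mm^3
Stress = 80136 / (96768 / 6) = 480816 / 96768
= 4.969 MPa

4.969


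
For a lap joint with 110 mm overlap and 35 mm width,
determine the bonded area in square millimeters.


Area = 110 * 35 = 3850 mm^2

3850


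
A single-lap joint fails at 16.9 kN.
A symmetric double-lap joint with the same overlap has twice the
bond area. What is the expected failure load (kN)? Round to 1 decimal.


Double-lap load = 2 * 16.9 = 33.8 kN

33.8


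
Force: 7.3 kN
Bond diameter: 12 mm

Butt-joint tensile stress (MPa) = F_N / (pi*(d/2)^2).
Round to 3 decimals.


F_N = 7.3 * 1000 = 7300.0 N
A = pi*(6.0)^2 = 113.0973 mm^2
stress = 7300.0 / 113.0973 = 64.546 MPa

64.546


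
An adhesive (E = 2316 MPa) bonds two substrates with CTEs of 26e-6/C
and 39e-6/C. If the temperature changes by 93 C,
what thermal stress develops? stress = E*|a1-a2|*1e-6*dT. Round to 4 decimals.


Stress = 2316 * |26 - 39| * 1e-6 * 93
= 2.8000 MPa

2.8000


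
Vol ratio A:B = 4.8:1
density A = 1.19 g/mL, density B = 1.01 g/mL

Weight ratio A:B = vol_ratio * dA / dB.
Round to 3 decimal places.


Weight ratio = 4.8 * 1.19 / 1.01
= 5.655

5.655


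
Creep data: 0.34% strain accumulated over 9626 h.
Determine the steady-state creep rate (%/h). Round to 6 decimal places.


Rate = 0.34 / 9626 = 0.000035 %/h

0.000035


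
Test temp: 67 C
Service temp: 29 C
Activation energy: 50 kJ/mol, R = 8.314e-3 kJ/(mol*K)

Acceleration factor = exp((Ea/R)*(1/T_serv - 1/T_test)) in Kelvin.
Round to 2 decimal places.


AF = exp((50/0.008314)*(1/302.15 - 1/340.15))
= 9.24

9.24


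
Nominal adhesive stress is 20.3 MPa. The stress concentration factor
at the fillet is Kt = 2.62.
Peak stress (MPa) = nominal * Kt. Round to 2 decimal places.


Peak = 20.3 * 2.62 = 53.19 MPa

53.19


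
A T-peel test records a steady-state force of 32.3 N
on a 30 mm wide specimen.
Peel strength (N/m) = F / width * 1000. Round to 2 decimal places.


Peel strength = 32.3 / 30 * 1000
= 1076.67 N/m

1076.67


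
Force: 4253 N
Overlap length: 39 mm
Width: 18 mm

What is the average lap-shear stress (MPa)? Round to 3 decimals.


Average shear stress = F / (overlap * width)
= 4253 / (39 * 18)
= 6.058 MPa

6.058


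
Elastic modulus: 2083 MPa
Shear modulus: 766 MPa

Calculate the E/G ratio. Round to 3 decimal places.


E / G = 2083 / 766 = 2.719

2.719


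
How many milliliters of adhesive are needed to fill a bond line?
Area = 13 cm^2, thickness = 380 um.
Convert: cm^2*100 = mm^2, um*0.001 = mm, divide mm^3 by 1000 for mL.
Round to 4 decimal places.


= (13 * 100) * (380 * 0.001) / 1000
= 0.4940 mL

0.4940


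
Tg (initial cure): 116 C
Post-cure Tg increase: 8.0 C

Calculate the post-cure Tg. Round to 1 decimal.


Post-cure Tg = 116 + 8.0 = 124.0 C

124.0


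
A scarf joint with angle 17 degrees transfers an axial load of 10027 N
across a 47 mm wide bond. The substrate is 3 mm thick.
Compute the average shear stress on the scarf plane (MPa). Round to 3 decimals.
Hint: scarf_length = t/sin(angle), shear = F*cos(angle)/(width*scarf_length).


scarf_length = 3 / sin(17 deg) = 10.2609 mm
cos(17 deg) = 0.956305
shear stress = 10027 * 0.956305 / (47 * 10.2609)
= 19.883 MPa

19.883


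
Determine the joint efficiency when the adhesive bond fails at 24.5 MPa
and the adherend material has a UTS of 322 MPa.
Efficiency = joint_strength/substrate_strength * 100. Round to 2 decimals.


Joint efficiency = 24.5 / 322 * 100
= 7.61%

7.61


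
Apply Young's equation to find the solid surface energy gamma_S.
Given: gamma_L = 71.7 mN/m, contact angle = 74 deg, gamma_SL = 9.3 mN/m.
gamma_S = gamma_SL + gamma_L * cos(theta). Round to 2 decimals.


theta_rad = 74 * pi/180 = 1.291544
gamma_S = 9.3 + 71.7 * cos(1.291544)
= 29.06 mN/m

29.06


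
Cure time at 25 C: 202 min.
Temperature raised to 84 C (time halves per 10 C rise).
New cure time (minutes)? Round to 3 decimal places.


Acceleration factor = 2^(59/10) = 59.7141
New time = 202 / 59.7141 = 3.383 min

3.383


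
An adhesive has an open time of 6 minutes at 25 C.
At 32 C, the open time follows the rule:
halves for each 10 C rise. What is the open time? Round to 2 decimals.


Factor = 2^((32-25)/10) = 1.6245
Open time = 6 / 1.6245 = 3.69 min

3.69


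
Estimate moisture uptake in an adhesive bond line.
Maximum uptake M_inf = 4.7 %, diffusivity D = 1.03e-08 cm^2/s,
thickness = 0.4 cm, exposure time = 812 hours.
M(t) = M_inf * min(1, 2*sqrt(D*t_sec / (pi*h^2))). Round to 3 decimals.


Convert time: 812 h = 2923200 s
ratio = min(1, 2*sqrt(1.03e-08*2923200/(pi*0.4^2)))
= 0.489489
M(t) = 4.7 * 0.489489 = 2.301%

2.301


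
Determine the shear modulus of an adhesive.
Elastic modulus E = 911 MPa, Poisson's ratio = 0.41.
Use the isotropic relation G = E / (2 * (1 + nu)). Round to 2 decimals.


G = 911 / (2*(1+0.41)) = 911 / 2.82
= 323.05 MPa

323.05


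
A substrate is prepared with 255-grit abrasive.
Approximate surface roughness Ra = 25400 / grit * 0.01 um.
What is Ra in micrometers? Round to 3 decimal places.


Ra = 25400 / 255 * 0.01 = 0.996 um

0.996


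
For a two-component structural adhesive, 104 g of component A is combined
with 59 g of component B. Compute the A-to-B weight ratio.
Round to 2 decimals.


Weight ratio A:B = 104 / 59
= 1.76

1.76


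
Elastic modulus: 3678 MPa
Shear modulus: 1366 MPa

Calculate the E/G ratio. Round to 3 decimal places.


E / G = 3678 / 1366 = 2.693

2.693


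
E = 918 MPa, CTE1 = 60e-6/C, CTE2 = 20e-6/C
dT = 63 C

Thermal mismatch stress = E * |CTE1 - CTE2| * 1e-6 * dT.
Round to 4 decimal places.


= 918 * 40e-6 * 63
= 2.3134 MPa

2.3134


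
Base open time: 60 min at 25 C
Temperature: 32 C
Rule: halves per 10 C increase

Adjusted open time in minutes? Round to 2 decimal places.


Acceleration = 2^((32-25)/10) = 1.6245
Open time = 60 / 1.6245 = 36.93 min

36.93


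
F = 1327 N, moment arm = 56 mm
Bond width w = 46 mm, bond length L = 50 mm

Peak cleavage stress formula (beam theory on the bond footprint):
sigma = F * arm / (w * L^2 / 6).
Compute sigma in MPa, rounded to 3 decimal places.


sigma = (1327 * 56) / (46 * 2500 / 6)
= 74312 * 6 / 115000
= 445872 / 115000
= 3.877 MPa

3.877


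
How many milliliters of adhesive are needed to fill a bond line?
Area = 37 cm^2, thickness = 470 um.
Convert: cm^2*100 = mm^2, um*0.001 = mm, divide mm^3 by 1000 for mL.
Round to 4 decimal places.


= (37 * 100) * (470 * 0.001) / 1000
= 1.7390 mL

1.7390


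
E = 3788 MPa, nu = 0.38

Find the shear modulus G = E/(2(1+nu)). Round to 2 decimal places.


G = 3788 / (2 * 1.38)
= 1372.46 MPa

1372.46


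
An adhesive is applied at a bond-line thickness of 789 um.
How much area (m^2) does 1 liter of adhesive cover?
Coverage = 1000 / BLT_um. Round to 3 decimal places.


Coverage = 1000 / 789 = 1.267 m^2

1.267


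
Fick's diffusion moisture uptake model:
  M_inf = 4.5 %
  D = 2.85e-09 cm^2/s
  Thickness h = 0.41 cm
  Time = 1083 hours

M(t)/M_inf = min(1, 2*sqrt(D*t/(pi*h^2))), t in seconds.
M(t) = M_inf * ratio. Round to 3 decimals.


t_sec = 1083 * 3600 = 3898800
ratio = 2*sqrt(2.85e-09*3898800/(pi*0.41^2))
= min(1, 0.290108)
= 0.290108
M(t) = 4.5 * 0.290108 = 1.305 %

1.305


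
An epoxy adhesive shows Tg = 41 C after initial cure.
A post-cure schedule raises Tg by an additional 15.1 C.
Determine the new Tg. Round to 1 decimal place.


New Tg = 41 + 15.1
= 56.1 C

56.1


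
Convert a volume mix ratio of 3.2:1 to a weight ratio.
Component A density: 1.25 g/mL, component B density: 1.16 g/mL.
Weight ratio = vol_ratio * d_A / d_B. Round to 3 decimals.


= 3.2 * 1.25 / 1.16 = 3.448

3.448


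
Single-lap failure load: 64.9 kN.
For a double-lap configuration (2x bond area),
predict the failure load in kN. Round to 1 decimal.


Failure load = 64.9 * 2 = 129.8 kN

129.8


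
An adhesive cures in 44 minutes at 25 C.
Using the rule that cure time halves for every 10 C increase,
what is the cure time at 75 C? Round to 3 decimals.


Factor = 2^((75 - 25) / 10) = 32.0000
Cure time = 44 / 32.0000
= 1.375 minutes

1.375


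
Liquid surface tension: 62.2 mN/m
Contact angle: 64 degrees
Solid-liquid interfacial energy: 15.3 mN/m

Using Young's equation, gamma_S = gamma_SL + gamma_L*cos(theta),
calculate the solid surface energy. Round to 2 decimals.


gamma_S = 15.3 + 62.2 * cos(64)
= 42.57 mN/m

42.57


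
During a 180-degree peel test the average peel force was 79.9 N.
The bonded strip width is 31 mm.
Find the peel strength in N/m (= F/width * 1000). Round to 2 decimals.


Peel strength = F/width * 1000
= 79.9 / 31 * 1000
= 2577.42 N/m

2577.42


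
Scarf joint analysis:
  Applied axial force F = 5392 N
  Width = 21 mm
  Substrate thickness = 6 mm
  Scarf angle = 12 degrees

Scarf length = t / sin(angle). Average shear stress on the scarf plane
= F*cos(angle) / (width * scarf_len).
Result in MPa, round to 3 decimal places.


Scarf length = 6 / sin(12 deg) = 28.8584 mm
cos(12 deg) = 0.978148
Shear = 5392 * 0.978148 / (21 * 28.8584)
= 8.703 MPa

8.703


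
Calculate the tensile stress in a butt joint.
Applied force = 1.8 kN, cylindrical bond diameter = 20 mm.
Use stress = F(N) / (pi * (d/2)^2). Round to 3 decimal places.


A = pi * 10.0^2 = 314.1593 mm^2
sigma = 1800.0 / 314.1593 = 5.730 MPa

5.730


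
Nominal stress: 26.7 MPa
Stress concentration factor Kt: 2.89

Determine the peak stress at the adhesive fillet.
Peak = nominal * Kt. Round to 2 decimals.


Peak stress = 26.7 * 2.89
= 77.16 MPa

77.16


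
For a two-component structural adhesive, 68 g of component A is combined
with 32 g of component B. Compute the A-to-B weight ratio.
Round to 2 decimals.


Weight ratio A:B = 68 / 32
= 2.13

2.13


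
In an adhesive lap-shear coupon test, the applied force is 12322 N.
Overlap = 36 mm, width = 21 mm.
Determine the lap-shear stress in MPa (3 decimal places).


stress = F / (overlap * width)
= 12322 / (36 * 21)
= 16.299 MPa

16.299


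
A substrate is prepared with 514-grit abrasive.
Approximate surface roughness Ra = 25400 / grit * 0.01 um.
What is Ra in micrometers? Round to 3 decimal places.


Ra = 25400 / 514 * 0.01 = 0.494 um

0.494


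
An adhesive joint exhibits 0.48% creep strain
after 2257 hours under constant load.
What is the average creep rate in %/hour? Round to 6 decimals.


Creep rate = strain / time
= 0.48 / 2257
= 0.000213 %/h

0.000213


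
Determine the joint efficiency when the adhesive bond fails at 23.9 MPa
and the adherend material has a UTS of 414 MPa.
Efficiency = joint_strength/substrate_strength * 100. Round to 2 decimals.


Joint efficiency = 23.9 / 414 * 100
= 5.77%

5.77


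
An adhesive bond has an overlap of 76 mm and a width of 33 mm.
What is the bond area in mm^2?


Bond area = overlap * width
= 76 * 33
= 2508 mm^2

2508


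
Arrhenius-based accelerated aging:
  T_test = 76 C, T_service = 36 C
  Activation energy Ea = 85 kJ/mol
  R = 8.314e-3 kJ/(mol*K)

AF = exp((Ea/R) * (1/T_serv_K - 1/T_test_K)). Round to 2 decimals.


T_test_K = 349.15, T_serv_K = 309.15
AF = exp((85/8.314e-3) * (1/309.15 - 1/349.15))
= 44.20

44.20


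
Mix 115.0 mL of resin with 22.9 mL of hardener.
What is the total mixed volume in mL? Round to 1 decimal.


Total = 115.0 + 22.9 = 137.9 mL

137.9


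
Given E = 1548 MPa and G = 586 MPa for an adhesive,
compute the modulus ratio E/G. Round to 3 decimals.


E/G ratio = 1548 / 586 = 2.642

2.642


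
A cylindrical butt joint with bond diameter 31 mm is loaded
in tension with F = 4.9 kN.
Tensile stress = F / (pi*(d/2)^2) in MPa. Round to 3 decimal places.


Area = pi * (31/2)^2 = 754.7676 mm^2
Stress = 4.9*1000 / 754.7676
= 6.492 MPa

6.492


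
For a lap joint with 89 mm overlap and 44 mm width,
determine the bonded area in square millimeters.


Area = 89 * 44 = 3916 mm^2

3916


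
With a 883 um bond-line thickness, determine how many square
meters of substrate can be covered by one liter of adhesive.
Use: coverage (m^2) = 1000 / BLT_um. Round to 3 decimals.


Coverage = 1000 / 883 = 1.133 m^2

1.133


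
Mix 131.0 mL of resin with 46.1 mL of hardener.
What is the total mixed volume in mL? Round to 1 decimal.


Total = 131.0 + 46.1 = 177.1 mL

177.1


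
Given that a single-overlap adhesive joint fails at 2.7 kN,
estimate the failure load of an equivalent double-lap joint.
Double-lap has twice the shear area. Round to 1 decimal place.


Double-lap factor = 2
Expected load = 2.7 * 2 = 5.4 kN

5.4


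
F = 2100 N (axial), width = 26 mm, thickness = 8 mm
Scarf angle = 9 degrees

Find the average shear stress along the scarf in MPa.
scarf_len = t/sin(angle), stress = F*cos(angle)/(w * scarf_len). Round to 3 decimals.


scarf_len = 8/sin(9 deg) = 51.1396
cos(9 deg) = 0.987688
stress = 2100*0.987688/(26*51.1396) = 1.560 MPa

1.560


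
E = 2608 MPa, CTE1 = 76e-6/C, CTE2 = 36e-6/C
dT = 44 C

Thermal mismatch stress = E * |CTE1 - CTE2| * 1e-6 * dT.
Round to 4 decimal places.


= 2608 * 40e-6 * 44
= 4.5901 MPa

4.5901


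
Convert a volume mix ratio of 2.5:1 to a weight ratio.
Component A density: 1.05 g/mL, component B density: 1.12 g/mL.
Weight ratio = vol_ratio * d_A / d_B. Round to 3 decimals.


= 2.5 * 1.05 / 1.12 = 2.344

2.344


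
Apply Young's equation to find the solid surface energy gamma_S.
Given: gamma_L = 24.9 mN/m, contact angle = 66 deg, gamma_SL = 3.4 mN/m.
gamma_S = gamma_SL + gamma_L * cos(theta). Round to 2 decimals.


theta_rad = 66 * pi/180 = 1.151917
gamma_S = 3.4 + 24.9 * cos(1.151917)
= 13.53 mN/m

13.53


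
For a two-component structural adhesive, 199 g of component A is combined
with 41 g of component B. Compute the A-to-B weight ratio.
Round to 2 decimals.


Weight ratio A:B = 199 / 41
= 4.85

4.85


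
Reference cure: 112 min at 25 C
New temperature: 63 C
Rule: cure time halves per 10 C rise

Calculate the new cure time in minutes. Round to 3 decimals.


factor = 2^((63-25)/10) = 13.9288
t_new = 112 / 13.9288 = 8.041 min

8.041


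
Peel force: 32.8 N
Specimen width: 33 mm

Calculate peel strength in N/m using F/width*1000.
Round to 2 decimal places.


Peel strength = 32.8 / 33 * 1000 = 993.94 N/m

993.94


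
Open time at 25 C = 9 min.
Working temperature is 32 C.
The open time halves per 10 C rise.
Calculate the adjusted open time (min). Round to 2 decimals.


factor = 2^((32 - 25) / 10) = 1.6245
ot = 9 / 1.6245 = 5.54 min

5.54


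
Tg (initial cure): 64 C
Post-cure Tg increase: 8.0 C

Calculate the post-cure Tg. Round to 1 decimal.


Post-cure Tg = 64 + 8.0 = 72.0 C

72.0


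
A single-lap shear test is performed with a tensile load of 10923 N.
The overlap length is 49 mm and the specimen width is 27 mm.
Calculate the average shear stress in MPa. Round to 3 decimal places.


Shear stress = F / (overlap * width)
= 10923 / (49 * 27)
= 10923 / 1323
= 8.256 MPa

8.256


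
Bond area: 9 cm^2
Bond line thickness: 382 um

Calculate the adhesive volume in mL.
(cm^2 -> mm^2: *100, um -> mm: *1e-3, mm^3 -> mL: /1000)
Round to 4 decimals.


V = 9*100 * 382*1e-3 / 1000
= 0.3438 mL

0.3438


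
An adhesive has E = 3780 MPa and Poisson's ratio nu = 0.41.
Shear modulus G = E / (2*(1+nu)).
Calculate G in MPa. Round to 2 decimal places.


G = 3780 / (2*(1+0.41))
= 3780 / 2.82
= 1340.43 MPa

1340.43


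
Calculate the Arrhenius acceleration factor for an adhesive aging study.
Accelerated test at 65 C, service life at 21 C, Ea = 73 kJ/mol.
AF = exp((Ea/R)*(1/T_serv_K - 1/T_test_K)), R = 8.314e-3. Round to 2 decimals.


T_test = 338.15 K, T_serv = 294.15 K
Ea/R = 73 / 0.008314 = 8780.37
AF = exp(8780.37 * (1/294.15 - 1/338.15))
= 48.62

48.62


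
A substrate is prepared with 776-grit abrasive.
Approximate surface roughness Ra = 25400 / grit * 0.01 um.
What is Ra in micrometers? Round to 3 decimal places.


Ra = 25400 / 776 * 0.01 = 0.327 um

0.327


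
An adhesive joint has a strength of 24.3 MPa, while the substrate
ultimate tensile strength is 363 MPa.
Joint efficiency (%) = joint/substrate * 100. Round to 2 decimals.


Efficiency = 24.3 / 363 * 100
= 6.69%

6.69


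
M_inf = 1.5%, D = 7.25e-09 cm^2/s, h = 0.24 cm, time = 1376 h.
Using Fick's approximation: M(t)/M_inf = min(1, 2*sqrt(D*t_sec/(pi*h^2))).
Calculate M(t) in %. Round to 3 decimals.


t = 4953600 s
ratio = min(1, 2*sqrt(7.25e-09*4953600/(pi*0.0576)))
= 0.890991
M(t) = 1.5 * 0.890991 = 1.336%

1.336


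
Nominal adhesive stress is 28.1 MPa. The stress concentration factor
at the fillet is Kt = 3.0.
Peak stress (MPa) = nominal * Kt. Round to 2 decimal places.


Peak = 28.1 * 3.0 = 84.30 MPa

84.30


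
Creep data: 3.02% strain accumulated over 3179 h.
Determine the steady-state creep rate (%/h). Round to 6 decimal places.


Rate = 3.02 / 3179 = 0.000950 %/h

0.000950


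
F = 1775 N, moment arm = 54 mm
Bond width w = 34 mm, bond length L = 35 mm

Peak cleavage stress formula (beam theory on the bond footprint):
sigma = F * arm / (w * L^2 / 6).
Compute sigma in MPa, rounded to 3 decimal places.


sigma = (1775 * 54) / (34 * 1225 / 6)
= 95850 * 6 / 41650
= 575100 / 41650
= 13.808 MPa

13.808


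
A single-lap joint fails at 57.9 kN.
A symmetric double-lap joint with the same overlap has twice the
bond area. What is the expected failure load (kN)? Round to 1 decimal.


Double-lap load = 2 * 57.9 = 115.8 kN

115.8


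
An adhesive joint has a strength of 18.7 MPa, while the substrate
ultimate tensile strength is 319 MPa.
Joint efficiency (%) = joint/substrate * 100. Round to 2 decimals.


Efficiency = 18.7 / 319 * 100
= 5.86%

5.86


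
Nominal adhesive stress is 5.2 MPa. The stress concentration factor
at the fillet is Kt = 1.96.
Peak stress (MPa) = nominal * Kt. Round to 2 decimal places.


Peak = 5.2 * 1.96 = 10.19 MPa

10.19


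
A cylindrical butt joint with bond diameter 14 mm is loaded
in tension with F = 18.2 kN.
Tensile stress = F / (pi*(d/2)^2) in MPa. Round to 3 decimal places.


Area = pi * (14/2)^2 = 153.9380 mm^2
Stress = 18.2*1000 / 153.9380
= 118.229 MPa

118.229


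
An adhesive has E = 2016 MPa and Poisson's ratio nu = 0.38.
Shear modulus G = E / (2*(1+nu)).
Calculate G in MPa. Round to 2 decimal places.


G = 2016 / (2*(1+0.38))
= 2016 / 2.76
= 730.43 MPa

730.43


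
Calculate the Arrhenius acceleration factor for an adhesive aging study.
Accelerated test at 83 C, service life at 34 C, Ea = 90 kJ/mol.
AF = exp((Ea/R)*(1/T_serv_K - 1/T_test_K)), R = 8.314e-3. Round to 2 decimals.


T_test = 356.15 K, T_serv = 307.15 K
Ea/R = 90 / 0.008314 = 10825.11
AF = exp(10825.11 * (1/307.15 - 1/356.15))
= 127.60

127.60


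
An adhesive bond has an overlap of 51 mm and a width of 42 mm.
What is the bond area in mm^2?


Bond area = overlap * width
= 51 * 42
= 2142 mm^2

2142


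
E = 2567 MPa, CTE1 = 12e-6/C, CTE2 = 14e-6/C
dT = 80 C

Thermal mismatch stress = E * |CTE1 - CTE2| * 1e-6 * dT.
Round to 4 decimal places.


= 2567 * 2e-6 * 80
= 0.4107 MPa

0.4107


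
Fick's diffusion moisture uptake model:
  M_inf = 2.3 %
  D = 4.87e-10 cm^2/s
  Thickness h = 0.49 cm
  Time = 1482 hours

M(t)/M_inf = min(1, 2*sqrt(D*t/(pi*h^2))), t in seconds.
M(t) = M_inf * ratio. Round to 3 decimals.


t_sec = 1482 * 3600 = 5335200
ratio = 2*sqrt(4.87e-10*5335200/(pi*0.49^2))
= min(1, 0.117381)
= 0.117381
M(t) = 2.3 * 0.117381 = 0.270 %

0.270


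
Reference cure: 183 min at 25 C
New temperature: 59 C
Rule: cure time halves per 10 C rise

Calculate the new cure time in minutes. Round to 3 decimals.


factor = 2^((59-25)/10) = 10.5561
t_new = 183 / 10.5561 = 17.336 min

17.336


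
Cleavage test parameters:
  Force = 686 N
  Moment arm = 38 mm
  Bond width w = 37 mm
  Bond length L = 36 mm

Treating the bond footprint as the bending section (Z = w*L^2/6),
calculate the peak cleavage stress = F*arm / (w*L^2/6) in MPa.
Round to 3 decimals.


M = 686 * 38 = 26068 N*mm
Z = 37 * 36^2 / 6 = 47952 / 6 mm^3
sigma = M / Z = 6 * 26068 / 47952 = 156408 / 47952
= 3.262 MPa

3.262


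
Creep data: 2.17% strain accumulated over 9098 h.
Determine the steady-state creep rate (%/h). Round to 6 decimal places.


Rate = 2.17 / 9098 = 0.000239 %/h

0.000239


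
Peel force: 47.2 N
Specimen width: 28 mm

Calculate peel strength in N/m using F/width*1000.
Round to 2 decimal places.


Peel strength = 47.2 / 28 * 1000 = 1685.71 N/m

1685.71


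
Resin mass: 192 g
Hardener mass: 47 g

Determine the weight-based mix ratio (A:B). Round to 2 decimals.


Ratio = 192 / 47 = 4.09

4.09


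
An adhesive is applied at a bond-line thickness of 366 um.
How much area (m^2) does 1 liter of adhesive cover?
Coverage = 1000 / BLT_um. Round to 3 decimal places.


Coverage = 1000 / 366 = 2.732 m^2

2.732


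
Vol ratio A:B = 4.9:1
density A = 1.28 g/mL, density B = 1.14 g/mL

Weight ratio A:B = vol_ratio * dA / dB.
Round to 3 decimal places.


Weight ratio = 4.9 * 1.28 / 1.14
= 5.502

5.502


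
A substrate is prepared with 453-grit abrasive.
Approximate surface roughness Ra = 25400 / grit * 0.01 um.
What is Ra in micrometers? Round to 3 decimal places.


Ra = 25400 / 453 * 0.01 = 0.561 um

0.561


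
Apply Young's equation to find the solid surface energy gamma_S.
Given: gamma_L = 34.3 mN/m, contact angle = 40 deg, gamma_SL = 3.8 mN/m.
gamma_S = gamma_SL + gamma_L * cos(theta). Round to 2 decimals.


theta_rad = 40 * pi/180 = 0.698132
gamma_S = 3.8 + 34.3 * cos(0.698132)
= 30.08 mN/m

30.08


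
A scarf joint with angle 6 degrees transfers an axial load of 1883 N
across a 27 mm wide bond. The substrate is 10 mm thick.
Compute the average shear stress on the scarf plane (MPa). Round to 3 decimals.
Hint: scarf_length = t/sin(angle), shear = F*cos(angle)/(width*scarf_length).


scarf_length = 10 / sin(6 deg) = 95.6677 mm
cos(6 deg) = 0.994522
shear stress = 1883 * 0.994522 / (27 * 95.6677)
= 0.725 MPa

0.725


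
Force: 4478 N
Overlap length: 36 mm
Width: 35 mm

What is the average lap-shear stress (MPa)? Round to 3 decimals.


Average shear stress = F / (overlap * width)
= 4478 / (36 * 35)
= 3.554 MPa

3.554
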